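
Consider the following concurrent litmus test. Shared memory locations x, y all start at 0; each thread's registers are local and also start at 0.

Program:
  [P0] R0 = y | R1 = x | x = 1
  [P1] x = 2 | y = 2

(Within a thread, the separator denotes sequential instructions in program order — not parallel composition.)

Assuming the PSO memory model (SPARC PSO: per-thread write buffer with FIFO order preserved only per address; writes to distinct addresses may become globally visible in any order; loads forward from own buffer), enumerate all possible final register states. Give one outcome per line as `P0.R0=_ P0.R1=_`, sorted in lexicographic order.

P0.R0=0 P0.R1=0
P0.R0=0 P0.R1=2
P0.R0=2 P0.R1=0
P0.R0=2 P0.R1=2

outcome vector order: (P0.R0,P0.R1)
|PSO outcomes| = 4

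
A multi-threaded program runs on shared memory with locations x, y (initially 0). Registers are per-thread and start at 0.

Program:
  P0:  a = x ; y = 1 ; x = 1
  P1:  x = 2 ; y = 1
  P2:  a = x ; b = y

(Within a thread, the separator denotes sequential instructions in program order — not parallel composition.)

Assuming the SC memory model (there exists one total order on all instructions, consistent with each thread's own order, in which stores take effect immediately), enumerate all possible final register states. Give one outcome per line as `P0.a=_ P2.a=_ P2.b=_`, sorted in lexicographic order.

outcome vector order: (P0.a,P2.a,P2.b)
|SC outcomes| = 10

P0.a=0 P2.a=0 P2.b=0
P0.a=0 P2.a=0 P2.b=1
P0.a=0 P2.a=1 P2.b=1
P0.a=0 P2.a=2 P2.b=0
P0.a=0 P2.a=2 P2.b=1
P0.a=2 P2.a=0 P2.b=0
P0.a=2 P2.a=0 P2.b=1
P0.a=2 P2.a=1 P2.b=1
P0.a=2 P2.a=2 P2.b=0
P0.a=2 P2.a=2 P2.b=1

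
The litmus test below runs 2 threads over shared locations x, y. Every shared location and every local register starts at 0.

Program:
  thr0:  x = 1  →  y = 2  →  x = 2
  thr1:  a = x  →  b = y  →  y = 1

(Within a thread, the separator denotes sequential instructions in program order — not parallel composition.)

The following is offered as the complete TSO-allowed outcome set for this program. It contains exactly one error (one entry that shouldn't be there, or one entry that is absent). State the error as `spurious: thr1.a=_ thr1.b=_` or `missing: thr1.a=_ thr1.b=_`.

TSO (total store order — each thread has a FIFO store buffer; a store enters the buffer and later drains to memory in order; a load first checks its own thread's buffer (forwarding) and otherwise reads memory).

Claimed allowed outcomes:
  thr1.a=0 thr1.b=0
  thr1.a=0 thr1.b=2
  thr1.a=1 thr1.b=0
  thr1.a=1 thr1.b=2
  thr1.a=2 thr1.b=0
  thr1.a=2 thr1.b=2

spurious: thr1.a=2 thr1.b=0

outcome vector order: (thr1.a,thr1.b)
under TSO → 0/0, 0/2, 1/0, 1/2, 2/2
claimed∖TSO = {2/0}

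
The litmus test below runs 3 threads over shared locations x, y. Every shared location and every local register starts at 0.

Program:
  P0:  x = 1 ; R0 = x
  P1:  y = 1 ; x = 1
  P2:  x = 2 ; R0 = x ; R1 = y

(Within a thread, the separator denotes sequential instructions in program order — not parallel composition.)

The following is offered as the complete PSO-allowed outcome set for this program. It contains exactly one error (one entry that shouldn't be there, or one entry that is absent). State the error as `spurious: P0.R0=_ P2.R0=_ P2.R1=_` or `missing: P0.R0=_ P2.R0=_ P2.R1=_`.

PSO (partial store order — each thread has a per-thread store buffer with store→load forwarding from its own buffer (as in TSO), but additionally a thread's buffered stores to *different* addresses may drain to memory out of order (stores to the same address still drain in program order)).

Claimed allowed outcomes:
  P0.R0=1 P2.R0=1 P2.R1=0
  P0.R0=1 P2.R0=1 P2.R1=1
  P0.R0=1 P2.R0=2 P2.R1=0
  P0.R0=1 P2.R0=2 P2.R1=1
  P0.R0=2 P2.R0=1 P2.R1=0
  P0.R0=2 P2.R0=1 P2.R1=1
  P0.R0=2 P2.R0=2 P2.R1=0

missing: P0.R0=2 P2.R0=2 P2.R1=1

outcome vector order: (P0.R0,P2.R0,P2.R1)
PSO (8): 1/1/0; 1/1/1; 1/2/0; 1/2/1; 2/1/0; 2/1/1; 2/2/0; 2/2/1
PSO∖claimed = {2/2/1}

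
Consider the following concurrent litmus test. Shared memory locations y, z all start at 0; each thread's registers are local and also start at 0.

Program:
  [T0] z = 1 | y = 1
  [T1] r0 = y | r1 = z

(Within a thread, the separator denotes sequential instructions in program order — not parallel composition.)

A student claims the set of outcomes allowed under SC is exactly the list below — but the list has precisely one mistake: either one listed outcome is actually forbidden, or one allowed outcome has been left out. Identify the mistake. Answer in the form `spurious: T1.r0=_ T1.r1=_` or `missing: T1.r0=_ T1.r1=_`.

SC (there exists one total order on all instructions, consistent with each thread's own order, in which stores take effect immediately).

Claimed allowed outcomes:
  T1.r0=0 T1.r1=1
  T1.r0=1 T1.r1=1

outcome vector order: (T1.r0,T1.r1)
[SC] allowed = {00, 01, 11}
SC∖claimed = {00}

missing: T1.r0=0 T1.r1=0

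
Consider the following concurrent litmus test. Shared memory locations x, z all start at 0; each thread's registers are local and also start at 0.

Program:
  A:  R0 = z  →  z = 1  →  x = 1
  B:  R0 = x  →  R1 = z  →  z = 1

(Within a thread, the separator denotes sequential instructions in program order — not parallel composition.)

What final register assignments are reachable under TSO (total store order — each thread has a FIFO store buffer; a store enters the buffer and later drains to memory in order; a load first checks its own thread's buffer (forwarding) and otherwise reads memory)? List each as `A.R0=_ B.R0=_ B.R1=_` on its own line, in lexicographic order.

outcome vector order: (A.R0,B.R0,B.R1)
|TSO outcomes| = 4

A.R0=0 B.R0=0 B.R1=0
A.R0=0 B.R0=0 B.R1=1
A.R0=0 B.R0=1 B.R1=1
A.R0=1 B.R0=0 B.R1=0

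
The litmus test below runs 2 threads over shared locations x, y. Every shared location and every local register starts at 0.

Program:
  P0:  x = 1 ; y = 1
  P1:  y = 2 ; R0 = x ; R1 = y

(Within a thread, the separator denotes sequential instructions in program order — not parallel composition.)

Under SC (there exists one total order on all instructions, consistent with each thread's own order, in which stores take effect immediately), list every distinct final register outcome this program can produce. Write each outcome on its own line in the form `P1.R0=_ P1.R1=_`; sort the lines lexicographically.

P1.R0=0 P1.R1=1
P1.R0=0 P1.R1=2
P1.R0=1 P1.R1=1
P1.R0=1 P1.R1=2

outcome vector order: (P1.R0,P1.R1)
|SC outcomes| = 4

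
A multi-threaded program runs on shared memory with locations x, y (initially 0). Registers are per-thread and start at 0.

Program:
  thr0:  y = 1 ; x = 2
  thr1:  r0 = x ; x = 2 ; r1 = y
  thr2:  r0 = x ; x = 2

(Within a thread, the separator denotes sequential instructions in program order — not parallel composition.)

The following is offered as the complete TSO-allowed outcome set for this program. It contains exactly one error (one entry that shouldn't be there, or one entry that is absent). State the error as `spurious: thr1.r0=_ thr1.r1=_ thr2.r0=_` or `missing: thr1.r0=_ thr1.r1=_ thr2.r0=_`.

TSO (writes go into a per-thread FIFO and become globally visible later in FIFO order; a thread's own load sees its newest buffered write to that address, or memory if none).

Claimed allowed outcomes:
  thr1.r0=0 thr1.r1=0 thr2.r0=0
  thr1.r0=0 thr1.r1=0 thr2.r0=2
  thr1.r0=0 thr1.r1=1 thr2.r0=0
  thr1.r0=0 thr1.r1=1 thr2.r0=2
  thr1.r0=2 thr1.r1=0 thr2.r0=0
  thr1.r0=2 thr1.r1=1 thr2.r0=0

outcome vector order: (thr1.r0,thr1.r1,thr2.r0)
under TSO → <0 0 0>; <0 0 2>; <0 1 0>; <0 1 2>; <2 0 0>; <2 1 0>; <2 1 2>
TSO∖claimed = {<2 1 2>}

missing: thr1.r0=2 thr1.r1=1 thr2.r0=2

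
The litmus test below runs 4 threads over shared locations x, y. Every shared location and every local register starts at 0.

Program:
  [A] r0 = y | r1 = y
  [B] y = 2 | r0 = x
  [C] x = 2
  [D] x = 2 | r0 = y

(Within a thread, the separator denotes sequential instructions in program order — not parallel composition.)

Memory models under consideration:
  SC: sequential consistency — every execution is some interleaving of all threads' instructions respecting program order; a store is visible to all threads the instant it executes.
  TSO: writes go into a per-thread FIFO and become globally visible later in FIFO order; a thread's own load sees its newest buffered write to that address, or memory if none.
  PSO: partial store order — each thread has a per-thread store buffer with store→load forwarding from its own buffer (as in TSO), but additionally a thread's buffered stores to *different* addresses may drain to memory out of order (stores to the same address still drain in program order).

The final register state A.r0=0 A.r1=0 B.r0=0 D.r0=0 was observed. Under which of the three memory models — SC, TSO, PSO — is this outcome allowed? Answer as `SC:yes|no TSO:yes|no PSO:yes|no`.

SC:no TSO:yes PSO:yes

outcome vector order: (A.r0,A.r1,B.r0,D.r0)
SC (9): <0 0 0 2>, <0 0 2 0>, <0 0 2 2>, <0 2 0 2>, <0 2 2 0>, <0 2 2 2>, <2 2 0 2>, <2 2 2 0>, <2 2 2 2>
TSO (12): <0 0 0 0>, <0 0 0 2>, <0 0 2 0>, <0 0 2 2>, <0 2 0 0>, <0 2 0 2>, <0 2 2 0>, <0 2 2 2>, <2 2 0 0>, <2 2 0 2>, <2 2 2 0>, <2 2 2 2>
PSO (12): <0 0 0 0>, <0 0 0 2>, <0 0 2 0>, <0 0 2 2>, <0 2 0 0>, <0 2 0 2>, <0 2 2 0>, <0 2 2 2>, <2 2 0 0>, <2 2 0 2>, <2 2 2 0>, <2 2 2 2>
target <0 0 0 0> ∈ {TSO,PSO}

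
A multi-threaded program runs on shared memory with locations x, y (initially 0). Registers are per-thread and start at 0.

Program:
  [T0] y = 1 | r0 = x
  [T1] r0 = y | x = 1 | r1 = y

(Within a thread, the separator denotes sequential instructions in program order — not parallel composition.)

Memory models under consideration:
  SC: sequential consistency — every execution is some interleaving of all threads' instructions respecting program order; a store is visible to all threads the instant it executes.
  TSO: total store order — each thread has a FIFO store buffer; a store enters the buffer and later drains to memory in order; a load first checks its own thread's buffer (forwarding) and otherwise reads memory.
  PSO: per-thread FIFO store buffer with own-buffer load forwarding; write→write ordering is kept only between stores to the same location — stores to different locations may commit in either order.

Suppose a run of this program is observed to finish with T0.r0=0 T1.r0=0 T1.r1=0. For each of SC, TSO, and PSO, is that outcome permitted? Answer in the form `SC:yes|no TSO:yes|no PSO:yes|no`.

SC:no TSO:yes PSO:yes

outcome vector order: (T0.r0,T1.r0,T1.r1)
SC (5): (0,0,1) (0,1,1) (1,0,0) (1,0,1) (1,1,1)
TSO (6): (0,0,0) (0,0,1) (0,1,1) (1,0,0) (1,0,1) (1,1,1)
PSO (6): (0,0,0) (0,0,1) (0,1,1) (1,0,0) (1,0,1) (1,1,1)
target (0,0,0) ∈ {TSO,PSO}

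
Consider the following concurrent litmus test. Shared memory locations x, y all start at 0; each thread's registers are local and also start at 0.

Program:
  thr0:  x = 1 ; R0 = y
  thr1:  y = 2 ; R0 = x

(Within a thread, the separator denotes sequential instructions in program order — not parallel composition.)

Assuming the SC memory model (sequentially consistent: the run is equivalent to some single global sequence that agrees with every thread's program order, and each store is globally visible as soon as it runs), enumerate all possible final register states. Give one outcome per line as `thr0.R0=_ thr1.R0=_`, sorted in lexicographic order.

thr0.R0=0 thr1.R0=1
thr0.R0=2 thr1.R0=0
thr0.R0=2 thr1.R0=1

outcome vector order: (thr0.R0,thr1.R0)
|SC outcomes| = 3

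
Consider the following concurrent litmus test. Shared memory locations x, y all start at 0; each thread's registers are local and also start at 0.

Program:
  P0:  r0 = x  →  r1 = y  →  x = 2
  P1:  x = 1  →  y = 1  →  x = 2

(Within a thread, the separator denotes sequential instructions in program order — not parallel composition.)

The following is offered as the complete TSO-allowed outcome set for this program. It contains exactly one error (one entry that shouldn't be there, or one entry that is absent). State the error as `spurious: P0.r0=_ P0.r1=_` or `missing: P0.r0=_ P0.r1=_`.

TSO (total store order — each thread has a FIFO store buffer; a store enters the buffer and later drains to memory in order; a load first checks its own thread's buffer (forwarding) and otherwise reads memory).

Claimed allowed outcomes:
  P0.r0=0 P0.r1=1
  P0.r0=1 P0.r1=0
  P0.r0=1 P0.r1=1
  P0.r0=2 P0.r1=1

missing: P0.r0=0 P0.r1=0

outcome vector order: (P0.r0,P0.r1)
under TSO → 0/0, 0/1, 1/0, 1/1, 2/1
TSO∖claimed = {0/0}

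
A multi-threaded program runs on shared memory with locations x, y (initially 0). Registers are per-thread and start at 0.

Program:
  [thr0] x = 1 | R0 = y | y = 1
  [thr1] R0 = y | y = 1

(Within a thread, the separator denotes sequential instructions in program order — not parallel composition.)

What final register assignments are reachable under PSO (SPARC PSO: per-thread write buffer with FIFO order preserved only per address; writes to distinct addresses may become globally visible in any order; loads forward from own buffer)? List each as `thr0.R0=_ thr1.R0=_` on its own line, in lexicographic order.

thr0.R0=0 thr1.R0=0
thr0.R0=0 thr1.R0=1
thr0.R0=1 thr1.R0=0

outcome vector order: (thr0.R0,thr1.R0)
|PSO outcomes| = 3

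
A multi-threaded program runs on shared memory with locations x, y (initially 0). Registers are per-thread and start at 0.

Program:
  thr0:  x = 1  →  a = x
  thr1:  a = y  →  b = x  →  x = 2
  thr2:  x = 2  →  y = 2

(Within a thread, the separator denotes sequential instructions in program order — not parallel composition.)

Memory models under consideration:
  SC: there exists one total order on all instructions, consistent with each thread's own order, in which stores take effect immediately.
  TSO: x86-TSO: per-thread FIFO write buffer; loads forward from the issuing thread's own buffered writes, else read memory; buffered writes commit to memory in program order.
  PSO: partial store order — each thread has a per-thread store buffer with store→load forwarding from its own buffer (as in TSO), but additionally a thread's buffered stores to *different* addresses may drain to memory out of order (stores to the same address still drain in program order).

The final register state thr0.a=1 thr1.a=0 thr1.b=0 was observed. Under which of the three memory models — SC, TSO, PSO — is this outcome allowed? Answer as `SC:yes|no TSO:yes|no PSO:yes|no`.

SC:yes TSO:yes PSO:yes

outcome vector order: (thr0.a,thr1.a,thr1.b)
under SC → <1 0 0> <1 0 1> <1 0 2> <1 2 1> <1 2 2> <2 0 0> <2 0 1> <2 0 2> <2 2 1> <2 2 2>
under TSO → <1 0 0> <1 0 1> <1 0 2> <1 2 1> <1 2 2> <2 0 0> <2 0 1> <2 0 2> <2 2 1> <2 2 2>
under PSO → <1 0 0> <1 0 1> <1 0 2> <1 2 0> <1 2 1> <1 2 2> <2 0 0> <2 0 1> <2 0 2> <2 2 0> <2 2 1> <2 2 2>
target <1 0 0> ∈ {SC,TSO,PSO}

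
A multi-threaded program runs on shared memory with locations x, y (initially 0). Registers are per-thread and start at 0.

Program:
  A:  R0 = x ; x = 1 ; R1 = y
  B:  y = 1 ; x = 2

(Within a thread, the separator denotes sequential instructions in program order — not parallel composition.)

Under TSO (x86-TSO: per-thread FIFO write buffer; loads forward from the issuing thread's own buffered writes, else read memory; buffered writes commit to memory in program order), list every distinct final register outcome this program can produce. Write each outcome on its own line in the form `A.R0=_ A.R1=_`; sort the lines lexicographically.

outcome vector order: (A.R0,A.R1)
|TSO outcomes| = 3

A.R0=0 A.R1=0
A.R0=0 A.R1=1
A.R0=2 A.R1=1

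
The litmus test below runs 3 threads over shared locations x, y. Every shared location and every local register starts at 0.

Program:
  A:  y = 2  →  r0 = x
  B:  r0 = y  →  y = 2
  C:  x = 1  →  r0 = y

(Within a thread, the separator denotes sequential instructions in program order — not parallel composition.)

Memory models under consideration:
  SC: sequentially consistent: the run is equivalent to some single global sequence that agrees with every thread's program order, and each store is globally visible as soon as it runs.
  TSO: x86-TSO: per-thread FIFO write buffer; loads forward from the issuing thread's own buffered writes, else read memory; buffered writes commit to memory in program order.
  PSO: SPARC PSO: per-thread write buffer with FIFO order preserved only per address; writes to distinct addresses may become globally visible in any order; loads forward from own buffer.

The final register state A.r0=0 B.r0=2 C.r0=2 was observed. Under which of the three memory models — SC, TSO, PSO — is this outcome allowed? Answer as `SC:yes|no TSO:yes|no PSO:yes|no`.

SC:yes TSO:yes PSO:yes

outcome vector order: (A.r0,B.r0,C.r0)
SC: 6 outcomes — {(0,0,2) (0,2,2) (1,0,0) (1,0,2) (1,2,0) (1,2,2)}
TSO: 8 outcomes — {(0,0,0) (0,0,2) (0,2,0) (0,2,2) (1,0,0) (1,0,2) (1,2,0) (1,2,2)}
PSO: 8 outcomes — {(0,0,0) (0,0,2) (0,2,0) (0,2,2) (1,0,0) (1,0,2) (1,2,0) (1,2,2)}
target (0,2,2) ∈ {SC,TSO,PSO}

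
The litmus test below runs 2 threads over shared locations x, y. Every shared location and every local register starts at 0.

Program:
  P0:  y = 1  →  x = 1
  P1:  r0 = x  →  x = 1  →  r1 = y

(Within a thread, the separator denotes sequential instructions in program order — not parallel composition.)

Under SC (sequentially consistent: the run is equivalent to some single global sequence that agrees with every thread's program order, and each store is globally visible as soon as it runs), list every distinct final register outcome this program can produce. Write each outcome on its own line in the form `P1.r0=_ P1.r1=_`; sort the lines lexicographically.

P1.r0=0 P1.r1=0
P1.r0=0 P1.r1=1
P1.r0=1 P1.r1=1

outcome vector order: (P1.r0,P1.r1)
|SC outcomes| = 3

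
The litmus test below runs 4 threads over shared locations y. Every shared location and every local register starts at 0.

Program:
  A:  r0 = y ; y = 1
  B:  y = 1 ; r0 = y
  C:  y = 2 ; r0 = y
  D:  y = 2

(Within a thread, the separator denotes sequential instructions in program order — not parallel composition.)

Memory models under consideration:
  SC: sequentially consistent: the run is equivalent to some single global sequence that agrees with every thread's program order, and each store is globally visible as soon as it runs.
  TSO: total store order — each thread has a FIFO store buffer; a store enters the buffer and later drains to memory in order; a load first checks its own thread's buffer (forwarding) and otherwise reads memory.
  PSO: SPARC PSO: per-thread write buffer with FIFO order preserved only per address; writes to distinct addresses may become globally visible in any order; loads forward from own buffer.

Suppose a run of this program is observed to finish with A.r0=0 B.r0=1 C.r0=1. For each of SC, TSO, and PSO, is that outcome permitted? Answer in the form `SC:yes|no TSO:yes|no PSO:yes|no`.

outcome vector order: (A.r0,B.r0,C.r0)
[SC] allowed = {(0,1,1) (0,1,2) (0,2,1) (0,2,2) (1,1,1) (1,1,2) (1,2,1) (1,2,2) (2,1,1) (2,1,2) (2,2,1) (2,2,2)}
[TSO] allowed = {(0,1,1) (0,1,2) (0,2,1) (0,2,2) (1,1,1) (1,1,2) (1,2,1) (1,2,2) (2,1,1) (2,1,2) (2,2,1) (2,2,2)}
[PSO] allowed = {(0,1,1) (0,1,2) (0,2,1) (0,2,2) (1,1,1) (1,1,2) (1,2,1) (1,2,2) (2,1,1) (2,1,2) (2,2,1) (2,2,2)}
target (0,1,1) ∈ {SC,TSO,PSO}

SC:yes TSO:yes PSO:yes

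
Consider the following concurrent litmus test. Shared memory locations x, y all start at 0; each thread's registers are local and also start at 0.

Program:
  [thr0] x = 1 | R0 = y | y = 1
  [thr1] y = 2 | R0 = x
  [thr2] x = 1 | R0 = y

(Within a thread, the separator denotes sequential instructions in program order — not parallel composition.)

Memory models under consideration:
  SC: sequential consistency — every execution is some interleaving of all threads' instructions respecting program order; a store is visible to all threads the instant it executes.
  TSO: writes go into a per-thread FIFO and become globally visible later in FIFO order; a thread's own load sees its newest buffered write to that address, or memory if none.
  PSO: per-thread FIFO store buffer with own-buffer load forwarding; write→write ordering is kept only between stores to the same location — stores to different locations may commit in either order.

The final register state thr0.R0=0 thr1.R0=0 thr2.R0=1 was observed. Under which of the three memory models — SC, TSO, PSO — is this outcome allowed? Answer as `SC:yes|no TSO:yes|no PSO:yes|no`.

outcome vector order: (thr0.R0,thr1.R0,thr2.R0)
[SC] allowed = {010 011 012 201 202 210 211 212}
[TSO] allowed = {000 001 002 010 011 012 200 201 202 210 211 212}
[PSO] allowed = {000 001 002 010 011 012 200 201 202 210 211 212}
target 001 ∈ {TSO,PSO}

SC:no TSO:yes PSO:yes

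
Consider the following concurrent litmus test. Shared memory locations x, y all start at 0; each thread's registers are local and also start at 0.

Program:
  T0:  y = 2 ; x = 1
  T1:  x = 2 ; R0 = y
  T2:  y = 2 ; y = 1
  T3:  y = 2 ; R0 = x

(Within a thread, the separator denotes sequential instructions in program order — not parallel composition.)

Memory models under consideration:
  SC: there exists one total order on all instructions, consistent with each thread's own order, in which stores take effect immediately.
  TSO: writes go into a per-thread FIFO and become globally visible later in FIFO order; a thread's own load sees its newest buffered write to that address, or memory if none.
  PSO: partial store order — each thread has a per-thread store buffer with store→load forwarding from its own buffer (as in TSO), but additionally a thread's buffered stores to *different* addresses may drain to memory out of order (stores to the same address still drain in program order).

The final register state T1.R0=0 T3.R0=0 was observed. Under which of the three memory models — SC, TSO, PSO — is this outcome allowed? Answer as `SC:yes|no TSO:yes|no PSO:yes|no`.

outcome vector order: (T1.R0,T3.R0)
[SC] allowed = {0/1, 0/2, 1/0, 1/1, 1/2, 2/0, 2/1, 2/2}
[TSO] allowed = {0/0, 0/1, 0/2, 1/0, 1/1, 1/2, 2/0, 2/1, 2/2}
[PSO] allowed = {0/0, 0/1, 0/2, 1/0, 1/1, 1/2, 2/0, 2/1, 2/2}
target 0/0 ∈ {TSO,PSO}

SC:no TSO:yes PSO:yes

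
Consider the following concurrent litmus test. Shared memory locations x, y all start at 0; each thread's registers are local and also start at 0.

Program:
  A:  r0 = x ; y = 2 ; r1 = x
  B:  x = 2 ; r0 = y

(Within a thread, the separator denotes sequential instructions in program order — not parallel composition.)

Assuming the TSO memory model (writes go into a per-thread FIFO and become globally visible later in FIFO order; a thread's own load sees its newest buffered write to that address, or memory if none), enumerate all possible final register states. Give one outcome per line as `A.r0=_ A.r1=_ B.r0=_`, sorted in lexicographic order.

outcome vector order: (A.r0,A.r1,B.r0)
|TSO outcomes| = 6

A.r0=0 A.r1=0 B.r0=0
A.r0=0 A.r1=0 B.r0=2
A.r0=0 A.r1=2 B.r0=0
A.r0=0 A.r1=2 B.r0=2
A.r0=2 A.r1=2 B.r0=0
A.r0=2 A.r1=2 B.r0=2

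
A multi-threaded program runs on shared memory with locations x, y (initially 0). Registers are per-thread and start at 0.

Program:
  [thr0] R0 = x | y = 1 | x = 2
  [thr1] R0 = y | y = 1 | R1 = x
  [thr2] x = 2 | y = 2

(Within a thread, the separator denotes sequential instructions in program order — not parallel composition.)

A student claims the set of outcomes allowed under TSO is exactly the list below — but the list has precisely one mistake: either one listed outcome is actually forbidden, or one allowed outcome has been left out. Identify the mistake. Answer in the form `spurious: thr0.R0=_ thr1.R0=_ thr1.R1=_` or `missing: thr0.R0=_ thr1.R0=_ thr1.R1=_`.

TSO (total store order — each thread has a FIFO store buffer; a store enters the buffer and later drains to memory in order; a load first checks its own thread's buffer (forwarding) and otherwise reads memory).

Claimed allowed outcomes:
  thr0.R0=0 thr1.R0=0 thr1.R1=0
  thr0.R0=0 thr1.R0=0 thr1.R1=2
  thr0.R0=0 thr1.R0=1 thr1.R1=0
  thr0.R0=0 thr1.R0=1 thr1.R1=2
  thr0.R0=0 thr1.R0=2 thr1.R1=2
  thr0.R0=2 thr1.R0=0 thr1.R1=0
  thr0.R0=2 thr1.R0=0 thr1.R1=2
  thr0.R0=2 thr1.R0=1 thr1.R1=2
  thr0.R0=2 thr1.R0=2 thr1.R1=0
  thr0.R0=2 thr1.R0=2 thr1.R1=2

outcome vector order: (thr0.R0,thr1.R0,thr1.R1)
TSO (9): <0 0 0>; <0 0 2>; <0 1 0>; <0 1 2>; <0 2 2>; <2 0 0>; <2 0 2>; <2 1 2>; <2 2 2>
claimed∖TSO = {<2 2 0>}

spurious: thr0.R0=2 thr1.R0=2 thr1.R1=0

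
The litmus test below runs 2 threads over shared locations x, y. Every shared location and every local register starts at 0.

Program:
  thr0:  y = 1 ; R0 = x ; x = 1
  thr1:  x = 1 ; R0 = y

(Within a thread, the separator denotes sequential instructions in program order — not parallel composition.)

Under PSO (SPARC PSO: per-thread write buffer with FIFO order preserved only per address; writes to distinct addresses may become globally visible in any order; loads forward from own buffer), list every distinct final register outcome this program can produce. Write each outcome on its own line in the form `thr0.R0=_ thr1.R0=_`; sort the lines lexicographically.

thr0.R0=0 thr1.R0=0
thr0.R0=0 thr1.R0=1
thr0.R0=1 thr1.R0=0
thr0.R0=1 thr1.R0=1

outcome vector order: (thr0.R0,thr1.R0)
|PSO outcomes| = 4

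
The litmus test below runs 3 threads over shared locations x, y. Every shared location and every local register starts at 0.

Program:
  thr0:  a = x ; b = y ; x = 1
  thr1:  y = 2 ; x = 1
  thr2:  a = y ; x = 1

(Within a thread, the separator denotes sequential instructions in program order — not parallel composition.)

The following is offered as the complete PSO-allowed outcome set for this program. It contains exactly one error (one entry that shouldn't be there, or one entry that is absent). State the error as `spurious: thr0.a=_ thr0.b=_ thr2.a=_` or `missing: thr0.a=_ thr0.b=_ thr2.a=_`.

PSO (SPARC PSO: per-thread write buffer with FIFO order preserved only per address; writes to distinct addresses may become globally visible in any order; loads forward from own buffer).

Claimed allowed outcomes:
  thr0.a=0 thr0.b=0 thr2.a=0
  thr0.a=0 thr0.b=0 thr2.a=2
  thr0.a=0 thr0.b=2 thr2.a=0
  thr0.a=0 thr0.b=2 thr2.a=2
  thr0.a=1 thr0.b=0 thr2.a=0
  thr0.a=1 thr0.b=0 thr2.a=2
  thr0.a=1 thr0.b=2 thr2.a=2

missing: thr0.a=1 thr0.b=2 thr2.a=0

outcome vector order: (thr0.a,thr0.b,thr2.a)
under PSO → (0,0,0); (0,0,2); (0,2,0); (0,2,2); (1,0,0); (1,0,2); (1,2,0); (1,2,2)
PSO∖claimed = {(1,2,0)}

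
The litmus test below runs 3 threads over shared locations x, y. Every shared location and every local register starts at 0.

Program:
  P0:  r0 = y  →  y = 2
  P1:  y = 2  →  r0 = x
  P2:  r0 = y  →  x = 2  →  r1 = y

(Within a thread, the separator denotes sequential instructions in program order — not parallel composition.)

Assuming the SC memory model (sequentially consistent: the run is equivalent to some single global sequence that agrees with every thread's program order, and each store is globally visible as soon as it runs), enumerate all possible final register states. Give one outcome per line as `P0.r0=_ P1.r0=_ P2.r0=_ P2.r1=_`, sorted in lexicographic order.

outcome vector order: (P0.r0,P1.r0,P2.r0,P2.r1)
|SC outcomes| = 10

P0.r0=0 P1.r0=0 P2.r0=0 P2.r1=2
P0.r0=0 P1.r0=0 P2.r0=2 P2.r1=2
P0.r0=0 P1.r0=2 P2.r0=0 P2.r1=0
P0.r0=0 P1.r0=2 P2.r0=0 P2.r1=2
P0.r0=0 P1.r0=2 P2.r0=2 P2.r1=2
P0.r0=2 P1.r0=0 P2.r0=0 P2.r1=2
P0.r0=2 P1.r0=0 P2.r0=2 P2.r1=2
P0.r0=2 P1.r0=2 P2.r0=0 P2.r1=0
P0.r0=2 P1.r0=2 P2.r0=0 P2.r1=2
P0.r0=2 P1.r0=2 P2.r0=2 P2.r1=2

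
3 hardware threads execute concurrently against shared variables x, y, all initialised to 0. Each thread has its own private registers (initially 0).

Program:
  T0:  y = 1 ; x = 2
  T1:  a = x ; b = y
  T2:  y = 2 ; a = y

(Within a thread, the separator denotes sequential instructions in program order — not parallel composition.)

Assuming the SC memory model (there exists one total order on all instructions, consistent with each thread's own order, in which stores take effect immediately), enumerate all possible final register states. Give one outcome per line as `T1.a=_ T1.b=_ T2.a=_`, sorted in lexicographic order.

T1.a=0 T1.b=0 T2.a=1
T1.a=0 T1.b=0 T2.a=2
T1.a=0 T1.b=1 T2.a=1
T1.a=0 T1.b=1 T2.a=2
T1.a=0 T1.b=2 T2.a=1
T1.a=0 T1.b=2 T2.a=2
T1.a=2 T1.b=1 T2.a=1
T1.a=2 T1.b=1 T2.a=2
T1.a=2 T1.b=2 T2.a=2

outcome vector order: (T1.a,T1.b,T2.a)
|SC outcomes| = 9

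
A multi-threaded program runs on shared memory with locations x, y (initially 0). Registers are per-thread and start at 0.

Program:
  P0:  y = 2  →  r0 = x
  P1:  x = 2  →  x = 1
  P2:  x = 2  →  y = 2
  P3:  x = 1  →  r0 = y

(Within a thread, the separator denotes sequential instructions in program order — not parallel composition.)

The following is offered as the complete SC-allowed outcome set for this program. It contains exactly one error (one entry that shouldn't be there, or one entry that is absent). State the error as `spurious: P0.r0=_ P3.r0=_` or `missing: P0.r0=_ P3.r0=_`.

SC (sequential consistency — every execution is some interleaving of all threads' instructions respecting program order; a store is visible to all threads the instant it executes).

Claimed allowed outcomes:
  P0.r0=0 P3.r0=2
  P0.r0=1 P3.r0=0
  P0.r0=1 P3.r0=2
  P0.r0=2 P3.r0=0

outcome vector order: (P0.r0,P3.r0)
[SC] allowed = {0/2; 1/0; 1/2; 2/0; 2/2}
SC∖claimed = {2/2}

missing: P0.r0=2 P3.r0=2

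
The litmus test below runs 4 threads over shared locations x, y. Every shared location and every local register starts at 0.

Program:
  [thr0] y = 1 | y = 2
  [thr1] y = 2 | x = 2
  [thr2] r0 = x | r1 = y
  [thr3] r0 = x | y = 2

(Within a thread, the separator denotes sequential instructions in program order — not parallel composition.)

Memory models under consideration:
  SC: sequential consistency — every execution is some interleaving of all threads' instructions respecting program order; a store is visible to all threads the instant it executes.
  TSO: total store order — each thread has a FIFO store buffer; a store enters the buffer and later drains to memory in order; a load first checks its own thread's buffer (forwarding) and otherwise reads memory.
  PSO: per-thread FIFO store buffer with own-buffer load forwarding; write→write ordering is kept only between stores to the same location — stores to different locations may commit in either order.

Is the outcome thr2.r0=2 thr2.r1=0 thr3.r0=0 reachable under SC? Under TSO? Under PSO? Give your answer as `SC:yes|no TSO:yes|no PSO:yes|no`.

SC:no TSO:no PSO:yes

outcome vector order: (thr2.r0,thr2.r1,thr3.r0)
under SC → 000; 002; 010; 012; 020; 022; 210; 212; 220; 222
under TSO → 000; 002; 010; 012; 020; 022; 210; 212; 220; 222
under PSO → 000; 002; 010; 012; 020; 022; 200; 202; 210; 212; 220; 222
target 200 ∈ {PSO}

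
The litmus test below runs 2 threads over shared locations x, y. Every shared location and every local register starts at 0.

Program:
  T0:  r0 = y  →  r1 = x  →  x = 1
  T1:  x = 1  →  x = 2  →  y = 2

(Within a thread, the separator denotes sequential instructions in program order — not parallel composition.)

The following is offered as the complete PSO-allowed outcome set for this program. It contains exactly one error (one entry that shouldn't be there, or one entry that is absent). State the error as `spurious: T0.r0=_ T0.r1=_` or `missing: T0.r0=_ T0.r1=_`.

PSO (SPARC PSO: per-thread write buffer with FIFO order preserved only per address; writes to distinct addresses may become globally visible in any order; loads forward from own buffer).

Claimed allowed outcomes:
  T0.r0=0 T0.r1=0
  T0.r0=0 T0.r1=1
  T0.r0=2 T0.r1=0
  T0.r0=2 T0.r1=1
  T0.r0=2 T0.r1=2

missing: T0.r0=0 T0.r1=2

outcome vector order: (T0.r0,T0.r1)
under PSO → <0 0> <0 1> <0 2> <2 0> <2 1> <2 2>
PSO∖claimed = {<0 2>}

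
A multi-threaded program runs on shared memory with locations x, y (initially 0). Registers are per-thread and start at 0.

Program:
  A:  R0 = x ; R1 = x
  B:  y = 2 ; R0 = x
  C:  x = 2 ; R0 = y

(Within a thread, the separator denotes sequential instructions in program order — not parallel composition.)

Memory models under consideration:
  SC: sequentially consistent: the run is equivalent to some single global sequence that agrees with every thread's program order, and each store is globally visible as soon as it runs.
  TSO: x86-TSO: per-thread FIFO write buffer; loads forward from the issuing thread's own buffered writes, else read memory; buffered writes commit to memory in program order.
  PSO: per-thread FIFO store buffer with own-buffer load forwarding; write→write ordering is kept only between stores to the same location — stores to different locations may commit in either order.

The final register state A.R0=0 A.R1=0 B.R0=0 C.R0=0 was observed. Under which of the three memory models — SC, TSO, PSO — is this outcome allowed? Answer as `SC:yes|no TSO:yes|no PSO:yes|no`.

SC:no TSO:yes PSO:yes

outcome vector order: (A.R0,A.R1,B.R0,C.R0)
[SC] allowed = {0002, 0020, 0022, 0202, 0220, 0222, 2202, 2220, 2222}
[TSO] allowed = {0000, 0002, 0020, 0022, 0200, 0202, 0220, 0222, 2200, 2202, 2220, 2222}
[PSO] allowed = {0000, 0002, 0020, 0022, 0200, 0202, 0220, 0222, 2200, 2202, 2220, 2222}
target 0000 ∈ {TSO,PSO}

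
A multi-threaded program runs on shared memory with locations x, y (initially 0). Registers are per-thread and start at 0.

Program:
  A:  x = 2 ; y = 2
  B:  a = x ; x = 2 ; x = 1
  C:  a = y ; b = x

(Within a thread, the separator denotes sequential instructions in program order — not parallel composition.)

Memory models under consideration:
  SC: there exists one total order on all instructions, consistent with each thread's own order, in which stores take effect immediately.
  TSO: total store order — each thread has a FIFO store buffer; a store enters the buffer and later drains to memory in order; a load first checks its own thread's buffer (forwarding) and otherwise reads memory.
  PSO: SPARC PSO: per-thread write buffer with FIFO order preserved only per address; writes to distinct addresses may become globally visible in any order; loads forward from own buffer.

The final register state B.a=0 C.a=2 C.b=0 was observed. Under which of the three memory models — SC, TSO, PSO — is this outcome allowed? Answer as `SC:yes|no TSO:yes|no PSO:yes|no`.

outcome vector order: (B.a,C.a,C.b)
SC: 10 outcomes — {000, 001, 002, 021, 022, 200, 201, 202, 221, 222}
TSO: 10 outcomes — {000, 001, 002, 021, 022, 200, 201, 202, 221, 222}
PSO: 12 outcomes — {000, 001, 002, 020, 021, 022, 200, 201, 202, 220, 221, 222}
target 020 ∈ {PSO}

SC:no TSO:no PSO:yes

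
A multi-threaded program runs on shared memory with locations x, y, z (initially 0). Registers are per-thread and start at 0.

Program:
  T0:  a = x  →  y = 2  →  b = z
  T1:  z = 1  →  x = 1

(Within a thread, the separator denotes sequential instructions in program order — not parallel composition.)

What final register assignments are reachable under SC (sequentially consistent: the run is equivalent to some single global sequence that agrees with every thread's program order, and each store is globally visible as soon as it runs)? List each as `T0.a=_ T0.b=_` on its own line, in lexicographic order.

T0.a=0 T0.b=0
T0.a=0 T0.b=1
T0.a=1 T0.b=1

outcome vector order: (T0.a,T0.b)
|SC outcomes| = 3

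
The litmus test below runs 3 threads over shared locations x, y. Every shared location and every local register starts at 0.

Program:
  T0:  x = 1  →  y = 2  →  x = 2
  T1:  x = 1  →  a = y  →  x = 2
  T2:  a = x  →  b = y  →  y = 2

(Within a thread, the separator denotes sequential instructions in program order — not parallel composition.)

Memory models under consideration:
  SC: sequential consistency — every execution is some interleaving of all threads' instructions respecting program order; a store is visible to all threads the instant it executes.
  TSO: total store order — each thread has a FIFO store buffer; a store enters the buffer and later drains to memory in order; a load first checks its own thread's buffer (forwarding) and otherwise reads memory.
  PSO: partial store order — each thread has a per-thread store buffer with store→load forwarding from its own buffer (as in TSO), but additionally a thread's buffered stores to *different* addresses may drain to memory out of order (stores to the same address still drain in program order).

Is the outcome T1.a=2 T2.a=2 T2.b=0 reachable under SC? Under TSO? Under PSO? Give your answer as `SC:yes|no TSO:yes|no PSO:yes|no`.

outcome vector order: (T1.a,T2.a,T2.b)
under SC → 000, 002, 010, 012, 020, 022, 200, 202, 210, 212, 222
under TSO → 000, 002, 010, 012, 020, 022, 200, 202, 210, 212, 222
under PSO → 000, 002, 010, 012, 020, 022, 200, 202, 210, 212, 220, 222
target 220 ∈ {PSO}

SC:no TSO:no PSO:yes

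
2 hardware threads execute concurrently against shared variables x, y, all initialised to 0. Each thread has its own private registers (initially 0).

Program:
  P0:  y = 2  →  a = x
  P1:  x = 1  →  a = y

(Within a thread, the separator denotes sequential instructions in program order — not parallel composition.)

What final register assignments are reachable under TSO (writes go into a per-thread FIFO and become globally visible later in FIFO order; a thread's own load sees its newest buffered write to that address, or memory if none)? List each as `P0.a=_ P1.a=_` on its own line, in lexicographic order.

P0.a=0 P1.a=0
P0.a=0 P1.a=2
P0.a=1 P1.a=0
P0.a=1 P1.a=2

outcome vector order: (P0.a,P1.a)
|TSO outcomes| = 4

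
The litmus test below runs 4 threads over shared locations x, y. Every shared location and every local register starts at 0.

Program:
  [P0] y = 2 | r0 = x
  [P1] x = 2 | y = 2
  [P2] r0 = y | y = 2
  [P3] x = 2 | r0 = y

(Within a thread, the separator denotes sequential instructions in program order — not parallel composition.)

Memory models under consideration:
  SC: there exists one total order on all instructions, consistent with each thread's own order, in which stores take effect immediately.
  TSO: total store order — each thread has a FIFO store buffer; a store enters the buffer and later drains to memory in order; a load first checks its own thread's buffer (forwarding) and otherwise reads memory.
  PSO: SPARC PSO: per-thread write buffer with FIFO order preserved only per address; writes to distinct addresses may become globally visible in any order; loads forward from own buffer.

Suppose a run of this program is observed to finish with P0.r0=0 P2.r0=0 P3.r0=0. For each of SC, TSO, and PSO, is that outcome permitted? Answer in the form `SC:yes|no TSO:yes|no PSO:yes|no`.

outcome vector order: (P0.r0,P2.r0,P3.r0)
under SC → <0 0 2> <0 2 2> <2 0 0> <2 0 2> <2 2 0> <2 2 2>
under TSO → <0 0 0> <0 0 2> <0 2 0> <0 2 2> <2 0 0> <2 0 2> <2 2 0> <2 2 2>
under PSO → <0 0 0> <0 0 2> <0 2 0> <0 2 2> <2 0 0> <2 0 2> <2 2 0> <2 2 2>
target <0 0 0> ∈ {TSO,PSO}

SC:no TSO:yes PSO:yes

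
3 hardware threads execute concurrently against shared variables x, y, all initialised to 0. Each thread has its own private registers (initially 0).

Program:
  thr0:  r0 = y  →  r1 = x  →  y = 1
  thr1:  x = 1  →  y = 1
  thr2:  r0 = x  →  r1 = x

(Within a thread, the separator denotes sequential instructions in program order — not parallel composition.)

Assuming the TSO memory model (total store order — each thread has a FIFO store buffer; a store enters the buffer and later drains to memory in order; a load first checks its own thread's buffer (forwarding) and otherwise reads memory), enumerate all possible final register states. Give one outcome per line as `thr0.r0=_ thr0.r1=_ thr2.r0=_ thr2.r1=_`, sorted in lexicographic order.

outcome vector order: (thr0.r0,thr0.r1,thr2.r0,thr2.r1)
|TSO outcomes| = 9

thr0.r0=0 thr0.r1=0 thr2.r0=0 thr2.r1=0
thr0.r0=0 thr0.r1=0 thr2.r0=0 thr2.r1=1
thr0.r0=0 thr0.r1=0 thr2.r0=1 thr2.r1=1
thr0.r0=0 thr0.r1=1 thr2.r0=0 thr2.r1=0
thr0.r0=0 thr0.r1=1 thr2.r0=0 thr2.r1=1
thr0.r0=0 thr0.r1=1 thr2.r0=1 thr2.r1=1
thr0.r0=1 thr0.r1=1 thr2.r0=0 thr2.r1=0
thr0.r0=1 thr0.r1=1 thr2.r0=0 thr2.r1=1
thr0.r0=1 thr0.r1=1 thr2.r0=1 thr2.r1=1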